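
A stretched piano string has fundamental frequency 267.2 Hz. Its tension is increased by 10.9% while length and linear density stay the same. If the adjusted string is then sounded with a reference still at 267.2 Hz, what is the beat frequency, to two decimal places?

14.19 Hz

For a string, f ∝ √T, so the new frequency is 267.2·√1.109 = 281.3858 Hz.
f_beat = |281.3858 − 267.2| = 14.19 Hz.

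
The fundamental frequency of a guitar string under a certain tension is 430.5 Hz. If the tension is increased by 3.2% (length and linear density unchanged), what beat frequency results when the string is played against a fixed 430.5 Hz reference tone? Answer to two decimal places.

6.83 Hz

For a string, f ∝ √T, so the new frequency is 430.5·√1.032 = 437.3338 Hz.
f_beat = |437.3338 − 430.5| = 6.83 Hz.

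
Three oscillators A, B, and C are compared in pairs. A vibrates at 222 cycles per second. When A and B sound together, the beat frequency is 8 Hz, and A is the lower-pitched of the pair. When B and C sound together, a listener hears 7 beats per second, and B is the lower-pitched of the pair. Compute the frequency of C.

237 Hz

B is above A, so f_B = 222 + 8 = 230 Hz.
C is above B, so f_C = 230 + 7 = 237 Hz.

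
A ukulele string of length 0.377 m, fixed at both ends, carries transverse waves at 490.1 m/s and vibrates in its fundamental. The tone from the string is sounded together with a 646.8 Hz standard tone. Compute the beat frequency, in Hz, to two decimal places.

For a string fixed at both ends, f_n = n·v/(2L) = 1·490.1/(2·0.377) = 650.0000 Hz.
f_beat = |650.0000 − 646.8| = 3.20 Hz.

3.20 Hz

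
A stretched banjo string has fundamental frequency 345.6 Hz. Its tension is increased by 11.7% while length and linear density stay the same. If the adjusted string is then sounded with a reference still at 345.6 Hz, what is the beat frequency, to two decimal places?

For a string, f ∝ √T, so the new frequency is 345.6·√1.117 = 365.2585 Hz.
f_beat = |365.2585 − 345.6| = 19.66 Hz.

19.66 Hz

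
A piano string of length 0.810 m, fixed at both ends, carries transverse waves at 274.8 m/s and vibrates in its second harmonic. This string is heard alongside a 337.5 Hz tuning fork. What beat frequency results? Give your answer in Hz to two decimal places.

For a string fixed at both ends, f_n = n·v/(2L) = 2·274.8/(2·0.810) = 339.2593 Hz.
f_beat = |339.2593 − 337.5| = 1.76 Hz.

1.76 Hz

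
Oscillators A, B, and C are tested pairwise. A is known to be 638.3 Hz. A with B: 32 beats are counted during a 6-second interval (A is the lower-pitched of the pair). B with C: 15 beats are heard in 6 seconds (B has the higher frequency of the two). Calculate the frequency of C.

641.1333 Hz

A–B: Beat frequency = 32/6 = 5.3333 Hz.
B is above A, so f_B = 638.3 + 5.3333 = 643.6333 Hz.
B–C: Beat frequency = 15/6 = 2.5 Hz.
C is below B, so f_C = 643.6333 − 2.5 = 641.1333 Hz.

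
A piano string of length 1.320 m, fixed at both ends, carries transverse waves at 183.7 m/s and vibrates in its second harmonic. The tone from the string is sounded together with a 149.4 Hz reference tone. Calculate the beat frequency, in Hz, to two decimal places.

10.23 Hz

For a string fixed at both ends, f_n = n·v/(2L) = 2·183.7/(2·1.320) = 139.1667 Hz.
f_beat = |139.1667 − 149.4| = 10.23 Hz.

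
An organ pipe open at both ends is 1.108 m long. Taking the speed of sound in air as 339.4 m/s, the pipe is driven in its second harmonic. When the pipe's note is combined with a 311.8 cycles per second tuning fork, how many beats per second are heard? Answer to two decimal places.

5.48 Hz

Open pipe: f_n = n·v/(2L) = 2·339.4/(2·1.108) = 306.3177 Hz.
f_beat = |306.3177 − 311.8| = 5.48 Hz.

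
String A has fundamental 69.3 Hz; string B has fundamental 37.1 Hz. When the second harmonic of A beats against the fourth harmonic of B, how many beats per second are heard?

9.8 Hz

Second harmonic of the first: 2·69.3 = 138.6 Hz.
Fourth harmonic of the second: 4·37.1 = 148.4 Hz.
f_beat = |138.6 − 148.4| = 9.8 Hz.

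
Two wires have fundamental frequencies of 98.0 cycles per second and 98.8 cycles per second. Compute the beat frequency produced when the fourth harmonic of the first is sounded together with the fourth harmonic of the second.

Fourth harmonic of the first: 4·98.0 = 392.0 Hz.
Fourth harmonic of the second: 4·98.8 = 395.2 Hz.
f_beat = |392.0 − 395.2| = 3.2 Hz.

3.2 Hz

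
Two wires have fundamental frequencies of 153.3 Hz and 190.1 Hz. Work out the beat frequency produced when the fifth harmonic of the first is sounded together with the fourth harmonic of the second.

6.1 Hz

Fifth harmonic of the first: 5·153.3 = 766.5 Hz.
Fourth harmonic of the second: 4·190.1 = 760.4 Hz.
f_beat = |766.5 − 760.4| = 6.1 Hz.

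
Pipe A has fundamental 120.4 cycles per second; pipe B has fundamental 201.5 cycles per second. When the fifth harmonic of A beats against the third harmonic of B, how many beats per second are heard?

Fifth harmonic of the first: 5·120.4 = 602.0 Hz.
Third harmonic of the second: 3·201.5 = 604.5 Hz.
f_beat = |602.0 − 604.5| = 2.5 Hz.

2.5 Hz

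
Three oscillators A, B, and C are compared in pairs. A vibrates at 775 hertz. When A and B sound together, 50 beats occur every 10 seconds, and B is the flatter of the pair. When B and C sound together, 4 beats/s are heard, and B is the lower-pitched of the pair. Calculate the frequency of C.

774 Hz

A–B: Beat frequency = 50/10 = 5 Hz.
B is below A, so f_B = 775 − 5 = 770 Hz.
C is above B, so f_C = 770 + 4 = 774 Hz.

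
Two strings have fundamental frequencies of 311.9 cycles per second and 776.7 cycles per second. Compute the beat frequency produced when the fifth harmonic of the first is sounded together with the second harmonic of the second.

Fifth harmonic of the first: 5·311.9 = 1559.5 Hz.
Second harmonic of the second: 2·776.7 = 1553.4 Hz.
f_beat = |1559.5 − 1553.4| = 6.1 Hz.

6.1 Hz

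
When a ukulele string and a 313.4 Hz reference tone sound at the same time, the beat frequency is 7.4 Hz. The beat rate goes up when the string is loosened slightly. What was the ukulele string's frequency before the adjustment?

306 Hz

|f − 313.4| = 7.4, so the ukulele string was at either 306 Hz or 320.8 Hz.
Reducing tension lowers a string's frequency; the adjustment lowers the ukulele string's frequency.
The beat rate rose, so the adjustment moved the ukulele string further from 313.4 Hz — it was already below the reference.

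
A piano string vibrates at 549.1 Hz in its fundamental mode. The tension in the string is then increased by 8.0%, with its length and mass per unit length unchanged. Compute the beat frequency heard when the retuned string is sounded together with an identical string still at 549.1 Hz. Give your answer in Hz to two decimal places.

For a string, f ∝ √T, so the new frequency is 549.1·√1.080 = 570.6415 Hz.
f_beat = |570.6415 − 549.1| = 21.54 Hz.

21.54 Hz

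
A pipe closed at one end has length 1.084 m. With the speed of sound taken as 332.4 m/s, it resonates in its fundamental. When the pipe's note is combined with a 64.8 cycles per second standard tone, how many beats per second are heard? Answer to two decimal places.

Closed pipe (odd harmonics): f_n = n·v/(4L) = 1·332.4/(4·1.084) = 76.6605 Hz.
f_beat = |76.6605 − 64.8| = 11.86 Hz.

11.86 Hz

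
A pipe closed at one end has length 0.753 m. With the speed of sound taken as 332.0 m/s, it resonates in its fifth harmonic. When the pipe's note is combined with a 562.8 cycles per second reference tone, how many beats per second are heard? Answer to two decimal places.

Closed pipe (odd harmonics): f_n = n·v/(4L) = 5·332.0/(4·0.753) = 551.1288 Hz.
f_beat = |551.1288 − 562.8| = 11.67 Hz.

11.67 Hz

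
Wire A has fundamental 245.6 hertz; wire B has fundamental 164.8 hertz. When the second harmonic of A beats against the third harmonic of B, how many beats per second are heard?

Second harmonic of the first: 2·245.6 = 491.2 Hz.
Third harmonic of the second: 3·164.8 = 494.4 Hz.
f_beat = |491.2 − 494.4| = 3.2 Hz.

3.2 Hz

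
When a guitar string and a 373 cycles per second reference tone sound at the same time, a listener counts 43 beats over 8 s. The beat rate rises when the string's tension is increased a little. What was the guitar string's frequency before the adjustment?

378.375 Hz

Beat frequency = 43/8 = 5.375 Hz.
|f − 373| = 5.375, so the guitar string was at either 367.625 Hz or 378.375 Hz.
Higher tension means higher frequency; the adjustment raises the guitar string's frequency.
The beat rate rose, so the adjustment moved the guitar string further from 373 Hz — it was already above the reference.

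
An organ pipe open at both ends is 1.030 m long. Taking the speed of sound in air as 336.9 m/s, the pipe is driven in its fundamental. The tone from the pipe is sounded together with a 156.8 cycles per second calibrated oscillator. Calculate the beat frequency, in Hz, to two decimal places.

6.74 Hz

Open pipe: f_n = n·v/(2L) = 1·336.9/(2·1.030) = 163.5437 Hz.
f_beat = |163.5437 − 156.8| = 6.74 Hz.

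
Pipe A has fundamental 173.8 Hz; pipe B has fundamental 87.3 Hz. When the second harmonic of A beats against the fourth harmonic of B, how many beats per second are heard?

1.6 Hz

Second harmonic of the first: 2·173.8 = 347.6 Hz.
Fourth harmonic of the second: 4·87.3 = 349.2 Hz.
f_beat = |347.6 − 349.2| = 1.6 Hz.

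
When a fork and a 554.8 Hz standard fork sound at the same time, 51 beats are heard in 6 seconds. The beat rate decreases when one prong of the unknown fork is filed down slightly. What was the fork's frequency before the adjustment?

Beat frequency = 51/6 = 8.5 Hz.
|f − 554.8| = 8.5, so the fork was at either 546.3 Hz or 563.3 Hz.
Filing a prong removes mass and raises the fork's frequency; the adjustment raises the fork's frequency.
The beat rate fell, so the adjustment moved the fork toward 554.8 Hz — it must have started below the reference.

546.3 Hz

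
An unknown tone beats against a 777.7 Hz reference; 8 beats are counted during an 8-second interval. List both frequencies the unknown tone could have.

Beat frequency = 8/8 = 1 Hz.
|f − 777.7| = 1, so f = 777.7 ± 1.

776.7 Hz or 778.7 Hz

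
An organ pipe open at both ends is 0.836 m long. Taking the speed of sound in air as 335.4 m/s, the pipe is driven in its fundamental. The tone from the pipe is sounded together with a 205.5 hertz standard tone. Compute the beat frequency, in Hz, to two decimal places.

4.90 Hz

Open pipe: f_n = n·v/(2L) = 1·335.4/(2·0.836) = 200.5981 Hz.
f_beat = |200.5981 − 205.5| = 4.90 Hz.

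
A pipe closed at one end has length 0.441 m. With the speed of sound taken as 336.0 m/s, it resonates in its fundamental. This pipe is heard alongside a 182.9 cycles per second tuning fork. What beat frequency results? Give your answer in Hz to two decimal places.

7.58 Hz

Closed pipe (odd harmonics): f_n = n·v/(4L) = 1·336.0/(4·0.441) = 190.4762 Hz.
f_beat = |190.4762 − 182.9| = 7.58 Hz.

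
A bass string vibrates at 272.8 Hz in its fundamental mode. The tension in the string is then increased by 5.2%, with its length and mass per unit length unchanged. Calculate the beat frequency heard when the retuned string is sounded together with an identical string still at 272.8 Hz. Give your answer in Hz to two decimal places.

For a string, f ∝ √T, so the new frequency is 272.8·√1.052 = 279.8029 Hz.
f_beat = |279.8029 − 272.8| = 7.00 Hz.

7.00 Hz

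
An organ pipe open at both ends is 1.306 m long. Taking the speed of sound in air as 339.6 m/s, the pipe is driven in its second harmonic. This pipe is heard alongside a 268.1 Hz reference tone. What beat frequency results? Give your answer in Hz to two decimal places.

8.07 Hz

Open pipe: f_n = n·v/(2L) = 2·339.6/(2·1.306) = 260.0306 Hz.
f_beat = |260.0306 − 268.1| = 8.07 Hz.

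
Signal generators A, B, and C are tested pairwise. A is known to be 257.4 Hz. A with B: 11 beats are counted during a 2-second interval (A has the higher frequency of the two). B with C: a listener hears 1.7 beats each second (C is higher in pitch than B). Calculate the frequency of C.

253.6 Hz

A–B: Beat frequency = 11/2 = 5.5 Hz.
B is below A, so f_B = 257.4 − 5.5 = 251.9 Hz.
C is above B, so f_C = 251.9 + 1.7 = 253.6 Hz.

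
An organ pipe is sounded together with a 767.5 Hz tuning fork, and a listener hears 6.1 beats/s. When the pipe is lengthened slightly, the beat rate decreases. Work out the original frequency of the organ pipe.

773.6 Hz

|f − 767.5| = 6.1, so the organ pipe was at either 761.4 Hz or 773.6 Hz.
A longer pipe has a lower fundamental; the adjustment lowers the organ pipe's frequency.
The beat rate fell, so the adjustment moved the organ pipe toward 767.5 Hz — it must have started above the reference.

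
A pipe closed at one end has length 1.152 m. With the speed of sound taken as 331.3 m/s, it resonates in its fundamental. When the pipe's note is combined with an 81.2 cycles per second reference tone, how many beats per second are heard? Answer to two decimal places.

Closed pipe (odd harmonics): f_n = n·v/(4L) = 1·331.3/(4·1.152) = 71.8967 Hz.
f_beat = |71.8967 − 81.2| = 9.30 Hz.

9.30 Hz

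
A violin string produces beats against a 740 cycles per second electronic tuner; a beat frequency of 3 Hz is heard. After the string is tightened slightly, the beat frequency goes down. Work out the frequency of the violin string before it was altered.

|f − 740| = 3, so the violin string was at either 737 Hz or 743 Hz.
Increasing tension raises a string's frequency; the adjustment raises the violin string's frequency.
The beat rate fell, so the adjustment moved the violin string toward 740 Hz — it must have started below the reference.

737 Hz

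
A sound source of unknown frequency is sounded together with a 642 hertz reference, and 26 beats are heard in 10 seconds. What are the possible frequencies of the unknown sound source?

639.4 Hz or 644.6 Hz

Beat frequency = 26/10 = 2.6 Hz.
|f − 642| = 2.6, so f = 642 ± 2.6.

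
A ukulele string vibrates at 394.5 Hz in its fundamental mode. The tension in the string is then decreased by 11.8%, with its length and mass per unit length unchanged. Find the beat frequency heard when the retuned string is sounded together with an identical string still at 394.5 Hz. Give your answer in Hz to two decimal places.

For a string, f ∝ √T, so the new frequency is 394.5·√0.882 = 370.4941 Hz.
f_beat = |370.4941 − 394.5| = 24.01 Hz.

24.01 Hz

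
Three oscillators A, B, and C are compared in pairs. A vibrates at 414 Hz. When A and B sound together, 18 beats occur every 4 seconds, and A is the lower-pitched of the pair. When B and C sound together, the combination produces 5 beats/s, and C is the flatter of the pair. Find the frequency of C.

A–B: Beat frequency = 18/4 = 4.5 Hz.
B is above A, so f_B = 414 + 4.5 = 418.5 Hz.
C is below B, so f_C = 418.5 − 5 = 413.5 Hz.

413.5 Hz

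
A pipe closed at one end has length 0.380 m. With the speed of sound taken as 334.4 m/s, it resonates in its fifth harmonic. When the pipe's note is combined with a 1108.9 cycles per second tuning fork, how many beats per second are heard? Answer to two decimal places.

8.90 Hz

Closed pipe (odd harmonics): f_n = n·v/(4L) = 5·334.4/(4·0.380) = 1100.0000 Hz.
f_beat = |1100.0000 − 1108.9| = 8.90 Hz.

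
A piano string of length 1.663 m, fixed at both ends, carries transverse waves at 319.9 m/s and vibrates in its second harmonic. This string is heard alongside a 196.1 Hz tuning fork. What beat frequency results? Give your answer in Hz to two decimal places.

For a string fixed at both ends, f_n = n·v/(2L) = 2·319.9/(2·1.663) = 192.3632 Hz.
f_beat = |192.3632 − 196.1| = 3.74 Hz.

3.74 Hz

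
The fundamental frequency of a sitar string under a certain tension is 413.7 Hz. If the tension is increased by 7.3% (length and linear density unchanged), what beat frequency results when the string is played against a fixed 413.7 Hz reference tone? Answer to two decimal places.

For a string, f ∝ √T, so the new frequency is 413.7·√1.073 = 428.5341 Hz.
f_beat = |428.5341 − 413.7| = 14.83 Hz.

14.83 Hz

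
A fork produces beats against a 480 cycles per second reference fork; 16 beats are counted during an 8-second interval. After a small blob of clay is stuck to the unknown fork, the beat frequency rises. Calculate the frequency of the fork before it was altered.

Beat frequency = 16/8 = 2 Hz.
|f − 480| = 2, so the fork was at either 478 Hz or 482 Hz.
Adding mass to a fork lowers its frequency; the adjustment lowers the fork's frequency.
The beat rate rose, so the adjustment moved the fork further from 480 Hz — it was already below the reference.

478 Hz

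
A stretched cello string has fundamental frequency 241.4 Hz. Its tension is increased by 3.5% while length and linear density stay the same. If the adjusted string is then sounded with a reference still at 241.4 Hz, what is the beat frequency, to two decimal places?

4.19 Hz

For a string, f ∝ √T, so the new frequency is 241.4·√1.035 = 245.5882 Hz.
f_beat = |245.5882 − 241.4| = 4.19 Hz.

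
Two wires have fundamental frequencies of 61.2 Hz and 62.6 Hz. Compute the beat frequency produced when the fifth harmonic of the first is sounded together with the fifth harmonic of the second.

Fifth harmonic of the first: 5·61.2 = 306.0 Hz.
Fifth harmonic of the second: 5·62.6 = 313.0 Hz.
f_beat = |306.0 − 313.0| = 7.0 Hz.

7.0 Hz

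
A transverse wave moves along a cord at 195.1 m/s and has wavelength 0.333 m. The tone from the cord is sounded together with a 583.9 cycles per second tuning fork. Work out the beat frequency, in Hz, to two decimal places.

1.99 Hz

Source frequency f = v/λ = 195.1/0.333 = 585.8859 Hz.
f_beat = |585.8859 − 583.9| = 1.99 Hz.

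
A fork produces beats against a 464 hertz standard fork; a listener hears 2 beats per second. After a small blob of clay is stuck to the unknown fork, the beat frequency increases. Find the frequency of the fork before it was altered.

|f − 464| = 2, so the fork was at either 462 Hz or 466 Hz.
Adding mass to a fork lowers its frequency; the adjustment lowers the fork's frequency.
The beat rate rose, so the adjustment moved the fork further from 464 Hz — it was already below the reference.

462 Hz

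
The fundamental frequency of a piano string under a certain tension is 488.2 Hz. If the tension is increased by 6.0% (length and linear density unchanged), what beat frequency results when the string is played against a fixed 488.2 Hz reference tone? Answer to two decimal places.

For a string, f ∝ √T, so the new frequency is 488.2·√1.060 = 502.6327 Hz.
f_beat = |502.6327 − 488.2| = 14.43 Hz.

14.43 Hz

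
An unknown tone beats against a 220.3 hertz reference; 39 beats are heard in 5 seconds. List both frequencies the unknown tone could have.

Beat frequency = 39/5 = 7.8 Hz.
|f − 220.3| = 7.8, so f = 220.3 ± 7.8.

212.5 Hz or 228.1 Hz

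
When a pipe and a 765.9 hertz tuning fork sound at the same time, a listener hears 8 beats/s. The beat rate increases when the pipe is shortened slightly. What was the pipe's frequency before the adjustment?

|f − 765.9| = 8, so the pipe was at either 757.9 Hz or 773.9 Hz.
A shorter pipe has a higher fundamental; the adjustment raises the pipe's frequency.
The beat rate rose, so the adjustment moved the pipe further from 765.9 Hz — it was already above the reference.

773.9 Hz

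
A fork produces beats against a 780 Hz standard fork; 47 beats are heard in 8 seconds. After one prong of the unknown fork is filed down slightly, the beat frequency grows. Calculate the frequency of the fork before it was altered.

Beat frequency = 47/8 = 5.875 Hz.
|f − 780| = 5.875, so the fork was at either 774.125 Hz or 785.875 Hz.
Filing a prong removes mass and raises the fork's frequency; the adjustment raises the fork's frequency.
The beat rate rose, so the adjustment moved the fork further from 780 Hz — it was already above the reference.

785.875 Hz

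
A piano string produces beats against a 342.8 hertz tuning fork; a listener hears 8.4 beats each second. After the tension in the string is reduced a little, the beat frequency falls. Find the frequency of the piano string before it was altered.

|f − 342.8| = 8.4, so the piano string was at either 334.4 Hz or 351.2 Hz.
Lower tension means lower frequency; the adjustment lowers the piano string's frequency.
The beat rate fell, so the adjustment moved the piano string toward 342.8 Hz — it must have started above the reference.

351.2 Hz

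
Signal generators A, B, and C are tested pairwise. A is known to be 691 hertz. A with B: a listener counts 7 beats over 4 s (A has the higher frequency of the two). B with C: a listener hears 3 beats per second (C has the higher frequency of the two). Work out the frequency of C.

692.25 Hz

A–B: Beat frequency = 7/4 = 1.75 Hz.
B is below A, so f_B = 691 − 1.75 = 689.25 Hz.
C is above B, so f_C = 689.25 + 3 = 692.25 Hz.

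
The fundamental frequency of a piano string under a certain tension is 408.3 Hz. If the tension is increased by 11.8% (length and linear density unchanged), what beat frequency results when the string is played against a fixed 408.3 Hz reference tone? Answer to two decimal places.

23.42 Hz

For a string, f ∝ √T, so the new frequency is 408.3·√1.118 = 431.7181 Hz.
f_beat = |431.7181 − 408.3| = 23.42 Hz.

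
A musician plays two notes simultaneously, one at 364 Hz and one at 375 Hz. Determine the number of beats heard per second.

f_beat = |f₁ − f₂|.
|364 − 375| = 11 Hz.

11 Hz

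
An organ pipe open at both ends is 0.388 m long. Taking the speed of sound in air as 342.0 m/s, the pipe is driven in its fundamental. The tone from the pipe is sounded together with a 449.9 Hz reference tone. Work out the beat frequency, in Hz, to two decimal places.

Open pipe: f_n = n·v/(2L) = 1·342.0/(2·0.388) = 440.7216 Hz.
f_beat = |440.7216 − 449.9| = 9.18 Hz.

9.18 Hz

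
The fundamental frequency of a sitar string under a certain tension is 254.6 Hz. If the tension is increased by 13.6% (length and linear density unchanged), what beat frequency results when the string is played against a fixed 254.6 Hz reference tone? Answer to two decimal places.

For a string, f ∝ √T, so the new frequency is 254.6·√1.136 = 271.3611 Hz.
f_beat = |271.3611 − 254.6| = 16.76 Hz.

16.76 Hz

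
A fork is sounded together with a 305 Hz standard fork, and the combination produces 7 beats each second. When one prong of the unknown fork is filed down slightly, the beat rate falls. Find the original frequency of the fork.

|f − 305| = 7, so the fork was at either 298 Hz or 312 Hz.
Filing a prong removes mass and raises the fork's frequency; the adjustment raises the fork's frequency.
The beat rate fell, so the adjustment moved the fork toward 305 Hz — it must have started below the reference.

298 Hz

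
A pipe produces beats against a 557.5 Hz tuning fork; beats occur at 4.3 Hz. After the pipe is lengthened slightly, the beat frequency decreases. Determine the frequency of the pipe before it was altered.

|f − 557.5| = 4.3, so the pipe was at either 553.2 Hz or 561.8 Hz.
A longer pipe has a lower fundamental; the adjustment lowers the pipe's frequency.
The beat rate fell, so the adjustment moved the pipe toward 557.5 Hz — it must have started above the reference.

561.8 Hz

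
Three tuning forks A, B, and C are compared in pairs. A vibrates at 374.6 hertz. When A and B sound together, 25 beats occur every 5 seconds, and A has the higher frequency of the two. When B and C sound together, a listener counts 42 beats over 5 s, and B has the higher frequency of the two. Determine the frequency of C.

361.2 Hz

A–B: Beat frequency = 25/5 = 5 Hz.
B is below A, so f_B = 374.6 − 5 = 369.6 Hz.
B–C: Beat frequency = 42/5 = 8.4 Hz.
C is below B, so f_C = 369.6 − 8.4 = 361.2 Hz.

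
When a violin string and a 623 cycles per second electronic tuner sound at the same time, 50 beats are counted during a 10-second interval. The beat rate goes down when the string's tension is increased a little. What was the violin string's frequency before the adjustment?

Beat frequency = 50/10 = 5 Hz.
|f − 623| = 5, so the violin string was at either 618 Hz or 628 Hz.
Higher tension means higher frequency; the adjustment raises the violin string's frequency.
The beat rate fell, so the adjustment moved the violin string toward 623 Hz — it must have started below the reference.

618 Hz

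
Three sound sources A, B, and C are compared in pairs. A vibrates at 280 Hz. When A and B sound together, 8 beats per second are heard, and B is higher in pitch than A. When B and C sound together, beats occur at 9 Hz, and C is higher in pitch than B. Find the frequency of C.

B is above A, so f_B = 280 + 8 = 288 Hz.
C is above B, so f_C = 288 + 9 = 297 Hz.

297 Hz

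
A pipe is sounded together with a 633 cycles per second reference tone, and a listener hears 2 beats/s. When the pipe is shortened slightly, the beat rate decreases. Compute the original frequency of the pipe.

|f − 633| = 2, so the pipe was at either 631 Hz or 635 Hz.
A shorter pipe has a higher fundamental; the adjustment raises the pipe's frequency.
The beat rate fell, so the adjustment moved the pipe toward 633 Hz — it must have started below the reference.

631 Hz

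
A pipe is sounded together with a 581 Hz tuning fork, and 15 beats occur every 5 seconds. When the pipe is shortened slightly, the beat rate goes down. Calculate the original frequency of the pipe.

Beat frequency = 15/5 = 3 Hz.
|f − 581| = 3, so the pipe was at either 578 Hz or 584 Hz.
A shorter pipe has a higher fundamental; the adjustment raises the pipe's frequency.
The beat rate fell, so the adjustment moved the pipe toward 581 Hz — it must have started below the reference.

578 Hz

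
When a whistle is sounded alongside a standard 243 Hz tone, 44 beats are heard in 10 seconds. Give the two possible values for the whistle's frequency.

Beat frequency = 44/10 = 4.4 Hz.
|f − 243| = 4.4, so f = 243 ± 4.4.

238.6 Hz or 247.4 Hz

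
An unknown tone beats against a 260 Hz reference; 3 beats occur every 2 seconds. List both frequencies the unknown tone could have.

Beat frequency = 3/2 = 1.5 Hz.
|f − 260| = 1.5, so f = 260 ± 1.5.

258.5 Hz or 261.5 Hz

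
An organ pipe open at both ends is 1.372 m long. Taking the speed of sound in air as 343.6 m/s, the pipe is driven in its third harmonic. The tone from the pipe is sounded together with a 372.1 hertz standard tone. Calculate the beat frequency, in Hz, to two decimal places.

3.56 Hz

Open pipe: f_n = n·v/(2L) = 3·343.6/(2·1.372) = 375.6560 Hz.
f_beat = |375.6560 − 372.1| = 3.56 Hz.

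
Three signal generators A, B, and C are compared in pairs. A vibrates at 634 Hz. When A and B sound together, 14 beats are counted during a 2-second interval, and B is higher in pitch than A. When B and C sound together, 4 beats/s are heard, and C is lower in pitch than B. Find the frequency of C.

A–B: Beat frequency = 14/2 = 7 Hz.
B is above A, so f_B = 634 + 7 = 641 Hz.
C is below B, so f_C = 641 − 4 = 637 Hz.

637 Hz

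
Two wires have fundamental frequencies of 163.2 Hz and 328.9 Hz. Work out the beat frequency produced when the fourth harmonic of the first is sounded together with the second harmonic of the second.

5.0 Hz

Fourth harmonic of the first: 4·163.2 = 652.8 Hz.
Second harmonic of the second: 2·328.9 = 657.8 Hz.
f_beat = |652.8 − 657.8| = 5.0 Hz.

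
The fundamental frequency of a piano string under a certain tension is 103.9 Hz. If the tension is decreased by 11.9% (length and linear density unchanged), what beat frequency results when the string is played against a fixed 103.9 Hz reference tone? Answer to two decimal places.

For a string, f ∝ √T, so the new frequency is 103.9·√0.881 = 97.5222 Hz.
f_beat = |97.5222 − 103.9| = 6.38 Hz.

6.38 Hz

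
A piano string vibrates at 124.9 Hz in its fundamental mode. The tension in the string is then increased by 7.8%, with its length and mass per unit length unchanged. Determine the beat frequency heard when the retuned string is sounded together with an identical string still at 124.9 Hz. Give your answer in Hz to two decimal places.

4.78 Hz

For a string, f ∝ √T, so the new frequency is 124.9·√1.078 = 129.6796 Hz.
f_beat = |129.6796 − 124.9| = 4.78 Hz.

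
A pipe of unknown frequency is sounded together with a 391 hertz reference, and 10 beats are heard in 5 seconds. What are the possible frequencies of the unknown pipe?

Beat frequency = 10/5 = 2 Hz.
|f − 391| = 2, so f = 391 ± 2.

389 Hz or 393 Hz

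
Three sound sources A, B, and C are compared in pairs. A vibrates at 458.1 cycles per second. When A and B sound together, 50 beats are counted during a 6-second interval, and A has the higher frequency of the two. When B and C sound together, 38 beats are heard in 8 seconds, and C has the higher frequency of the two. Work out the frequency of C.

454.5167 Hz

A–B: Beat frequency = 50/6 = 8.3333 Hz.
B is below A, so f_B = 458.1 − 8.3333 = 449.7667 Hz.
B–C: Beat frequency = 38/8 = 4.75 Hz.
C is above B, so f_C = 449.7667 + 4.75 = 454.5167 Hz.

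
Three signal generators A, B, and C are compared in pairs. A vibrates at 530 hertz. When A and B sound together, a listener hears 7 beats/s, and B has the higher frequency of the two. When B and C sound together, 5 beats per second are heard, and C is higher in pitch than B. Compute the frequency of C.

542 Hz

B is above A, so f_B = 530 + 7 = 537 Hz.
C is above B, so f_C = 537 + 5 = 542 Hz.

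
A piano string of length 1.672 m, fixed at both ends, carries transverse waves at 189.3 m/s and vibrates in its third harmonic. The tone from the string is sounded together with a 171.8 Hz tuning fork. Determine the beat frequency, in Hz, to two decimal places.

For a string fixed at both ends, f_n = n·v/(2L) = 3·189.3/(2·1.672) = 169.8266 Hz.
f_beat = |169.8266 − 171.8| = 1.97 Hz.

1.97 Hz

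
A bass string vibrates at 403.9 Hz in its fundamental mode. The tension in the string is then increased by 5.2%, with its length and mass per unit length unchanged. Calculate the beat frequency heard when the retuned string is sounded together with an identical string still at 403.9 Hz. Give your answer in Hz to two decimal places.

For a string, f ∝ √T, so the new frequency is 403.9·√1.052 = 414.2683 Hz.
f_beat = |414.2683 − 403.9| = 10.37 Hz.

10.37 Hz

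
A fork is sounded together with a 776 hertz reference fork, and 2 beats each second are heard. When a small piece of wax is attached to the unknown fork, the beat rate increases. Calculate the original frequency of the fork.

774 Hz

|f − 776| = 2, so the fork was at either 774 Hz or 778 Hz.
Loading a fork with wax lowers its frequency; the adjustment lowers the fork's frequency.
The beat rate rose, so the adjustment moved the fork further from 776 Hz — it was already below the reference.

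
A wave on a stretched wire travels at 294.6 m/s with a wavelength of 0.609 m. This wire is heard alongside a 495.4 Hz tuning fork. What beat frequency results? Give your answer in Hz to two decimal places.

Source frequency f = v/λ = 294.6/0.609 = 483.7438 Hz.
f_beat = |483.7438 − 495.4| = 11.66 Hz.

11.66 Hz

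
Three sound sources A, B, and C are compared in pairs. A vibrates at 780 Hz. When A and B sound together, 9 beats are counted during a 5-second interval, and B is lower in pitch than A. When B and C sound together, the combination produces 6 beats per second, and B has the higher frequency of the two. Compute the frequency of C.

A–B: Beat frequency = 9/5 = 1.8 Hz.
B is below A, so f_B = 780 − 1.8 = 778.2 Hz.
C is below B, so f_C = 778.2 − 6 = 772.2 Hz.

772.2 Hz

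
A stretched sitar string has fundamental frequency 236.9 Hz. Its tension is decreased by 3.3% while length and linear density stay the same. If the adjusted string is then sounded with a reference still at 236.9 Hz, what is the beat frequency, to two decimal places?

3.94 Hz

For a string, f ∝ √T, so the new frequency is 236.9·√0.967 = 232.9584 Hz.
f_beat = |232.9584 − 236.9| = 3.94 Hz.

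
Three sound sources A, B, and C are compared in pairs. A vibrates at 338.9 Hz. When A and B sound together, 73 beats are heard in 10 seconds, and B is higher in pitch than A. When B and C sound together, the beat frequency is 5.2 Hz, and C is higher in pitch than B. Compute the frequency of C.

A–B: Beat frequency = 73/10 = 7.3 Hz.
B is above A, so f_B = 338.9 + 7.3 = 346.2 Hz.
C is above B, so f_C = 346.2 + 5.2 = 351.4 Hz.

351.4 Hz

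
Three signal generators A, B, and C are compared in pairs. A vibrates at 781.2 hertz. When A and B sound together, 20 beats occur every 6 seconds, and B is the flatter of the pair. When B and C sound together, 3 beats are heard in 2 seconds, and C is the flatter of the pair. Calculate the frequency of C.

A–B: Beat frequency = 20/6 = 3.3333 Hz.
B is below A, so f_B = 781.2 − 3.3333 = 777.8667 Hz.
B–C: Beat frequency = 3/2 = 1.5 Hz.
C is below B, so f_C = 777.8667 − 1.5 = 776.3667 Hz.

776.3667 Hz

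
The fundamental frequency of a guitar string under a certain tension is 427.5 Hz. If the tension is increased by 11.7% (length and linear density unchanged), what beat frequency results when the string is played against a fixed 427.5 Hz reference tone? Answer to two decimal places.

24.32 Hz

For a string, f ∝ √T, so the new frequency is 427.5·√1.117 = 451.8171 Hz.
f_beat = |451.8171 − 427.5| = 24.32 Hz.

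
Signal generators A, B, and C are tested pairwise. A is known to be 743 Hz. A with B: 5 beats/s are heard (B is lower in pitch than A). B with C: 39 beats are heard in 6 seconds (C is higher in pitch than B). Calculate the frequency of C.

744.5 Hz

B is below A, so f_B = 743 − 5 = 738 Hz.
B–C: Beat frequency = 39/6 = 6.5 Hz.
C is above B, so f_C = 738 + 6.5 = 744.5 Hz.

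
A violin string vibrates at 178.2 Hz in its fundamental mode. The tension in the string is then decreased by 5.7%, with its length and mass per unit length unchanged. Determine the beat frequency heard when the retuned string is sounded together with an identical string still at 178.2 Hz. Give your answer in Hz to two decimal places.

5.15 Hz

For a string, f ∝ √T, so the new frequency is 178.2·√0.943 = 173.0468 Hz.
f_beat = |173.0468 − 178.2| = 5.15 Hz.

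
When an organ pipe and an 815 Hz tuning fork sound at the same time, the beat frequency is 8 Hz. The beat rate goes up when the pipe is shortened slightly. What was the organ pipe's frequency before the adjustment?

823 Hz

|f − 815| = 8, so the organ pipe was at either 807 Hz or 823 Hz.
A shorter pipe has a higher fundamental; the adjustment raises the organ pipe's frequency.
The beat rate rose, so the adjustment moved the organ pipe further from 815 Hz — it was already above the reference.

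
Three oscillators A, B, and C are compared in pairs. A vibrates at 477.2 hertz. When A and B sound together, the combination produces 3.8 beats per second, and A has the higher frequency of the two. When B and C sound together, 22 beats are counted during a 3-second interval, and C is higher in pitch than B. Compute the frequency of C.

480.7333 Hz

B is below A, so f_B = 477.2 − 3.8 = 473.4 Hz.
B–C: Beat frequency = 22/3 = 7.3333 Hz.
C is above B, so f_C = 473.4 + 7.3333 = 480.7333 Hz.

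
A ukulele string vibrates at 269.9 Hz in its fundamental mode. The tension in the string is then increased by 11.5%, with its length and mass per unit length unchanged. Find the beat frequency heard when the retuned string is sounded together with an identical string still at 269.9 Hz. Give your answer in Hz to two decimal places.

15.10 Hz

For a string, f ∝ √T, so the new frequency is 269.9·√1.115 = 284.9970 Hz.
f_beat = |284.9970 − 269.9| = 15.10 Hz.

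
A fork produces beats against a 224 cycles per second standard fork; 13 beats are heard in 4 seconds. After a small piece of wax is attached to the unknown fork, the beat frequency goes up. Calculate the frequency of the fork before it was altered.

Beat frequency = 13/4 = 3.25 Hz.
|f − 224| = 3.25, so the fork was at either 220.75 Hz or 227.25 Hz.
Loading a fork with wax lowers its frequency; the adjustment lowers the fork's frequency.
The beat rate rose, so the adjustment moved the fork further from 224 Hz — it was already below the reference.

220.75 Hz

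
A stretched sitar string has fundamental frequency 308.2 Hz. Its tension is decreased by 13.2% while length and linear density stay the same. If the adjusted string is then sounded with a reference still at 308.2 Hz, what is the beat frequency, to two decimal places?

For a string, f ∝ √T, so the new frequency is 308.2·√0.868 = 287.1392 Hz.
f_beat = |287.1392 − 308.2| = 21.06 Hz.

21.06 Hz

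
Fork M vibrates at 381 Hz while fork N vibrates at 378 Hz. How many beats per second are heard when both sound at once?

3 Hz

f_beat = |f₁ − f₂|.
|381 − 378| = 3 Hz.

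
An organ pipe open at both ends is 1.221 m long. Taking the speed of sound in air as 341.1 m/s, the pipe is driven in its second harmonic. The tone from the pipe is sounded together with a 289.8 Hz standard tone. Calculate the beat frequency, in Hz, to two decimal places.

Open pipe: f_n = n·v/(2L) = 2·341.1/(2·1.221) = 279.3612 Hz.
f_beat = |279.3612 − 289.8| = 10.44 Hz.

10.44 Hz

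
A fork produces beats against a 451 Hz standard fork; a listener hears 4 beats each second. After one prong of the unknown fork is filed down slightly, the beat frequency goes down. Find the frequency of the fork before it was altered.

|f − 451| = 4, so the fork was at either 447 Hz or 455 Hz.
Filing a prong removes mass and raises the fork's frequency; the adjustment raises the fork's frequency.
The beat rate fell, so the adjustment moved the fork toward 451 Hz — it must have started below the reference.

447 Hz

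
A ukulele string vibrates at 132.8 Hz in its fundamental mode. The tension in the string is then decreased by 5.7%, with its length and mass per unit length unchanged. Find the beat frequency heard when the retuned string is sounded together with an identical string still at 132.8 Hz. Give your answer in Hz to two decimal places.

3.84 Hz

For a string, f ∝ √T, so the new frequency is 132.8·√0.943 = 128.9597 Hz.
f_beat = |128.9597 − 132.8| = 3.84 Hz.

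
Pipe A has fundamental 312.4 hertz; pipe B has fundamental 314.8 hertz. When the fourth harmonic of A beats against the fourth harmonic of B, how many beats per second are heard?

Fourth harmonic of the first: 4·312.4 = 1249.6 Hz.
Fourth harmonic of the second: 4·314.8 = 1259.2 Hz.
f_beat = |1249.6 − 1259.2| = 9.6 Hz.

9.6 Hz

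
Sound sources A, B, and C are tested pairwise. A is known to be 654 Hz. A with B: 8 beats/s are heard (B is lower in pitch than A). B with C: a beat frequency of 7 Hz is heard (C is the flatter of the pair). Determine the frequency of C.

639 Hz

B is below A, so f_B = 654 − 8 = 646 Hz.
C is below B, so f_C = 646 − 7 = 639 Hz.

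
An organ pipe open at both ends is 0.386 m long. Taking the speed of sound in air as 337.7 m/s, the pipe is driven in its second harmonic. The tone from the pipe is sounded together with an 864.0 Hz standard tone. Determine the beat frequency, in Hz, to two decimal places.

10.87 Hz

Open pipe: f_n = n·v/(2L) = 2·337.7/(2·0.386) = 874.8705 Hz.
f_beat = |874.8705 − 864.0| = 10.87 Hz.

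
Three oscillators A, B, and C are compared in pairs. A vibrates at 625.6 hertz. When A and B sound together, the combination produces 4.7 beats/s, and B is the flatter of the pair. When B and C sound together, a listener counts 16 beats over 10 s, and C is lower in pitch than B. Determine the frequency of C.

619.3 Hz

B is below A, so f_B = 625.6 − 4.7 = 620.9 Hz.
B–C: Beat frequency = 16/10 = 1.6 Hz.
C is below B, so f_C = 620.9 − 1.6 = 619.3 Hz.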